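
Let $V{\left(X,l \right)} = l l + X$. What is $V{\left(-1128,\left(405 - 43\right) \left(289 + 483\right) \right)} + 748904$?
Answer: $78100875072$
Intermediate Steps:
$V{\left(X,l \right)} = X + l^{2}$ ($V{\left(X,l \right)} = l^{2} + X = X + l^{2}$)
$V{\left(-1128,\left(405 - 43\right) \left(289 + 483\right) \right)} + 748904 = \left(-1128 + \left(\left(405 - 43\right) \left(289 + 483\right)\right)^{2}\right) + 748904 = \left(-1128 + \left(362 \cdot 772\right)^{2}\right) + 748904 = \left(-1128 + 279464^{2}\right) + 748904 = \left(-1128 + 78100127296\right) + 748904 = 78100126168 + 748904 = 78100875072$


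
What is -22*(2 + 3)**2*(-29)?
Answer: 15950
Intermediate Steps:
-22*(2 + 3)**2*(-29) = -22*5**2*(-29) = -22*25*(-29) = -550*(-29) = 15950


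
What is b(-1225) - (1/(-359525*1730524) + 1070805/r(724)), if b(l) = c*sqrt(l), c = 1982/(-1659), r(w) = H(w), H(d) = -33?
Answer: 222073050041028511/6843833052100 - 9910*I/237 ≈ 32449.0 - 41.814*I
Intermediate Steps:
r(w) = -33
c = -1982/1659 (c = 1982*(-1/1659) = -1982/1659 ≈ -1.1947)
b(l) = -1982*sqrt(l)/1659
b(-1225) - (1/(-359525*1730524) + 1070805/r(724)) = -9910*I/237 - (1/(-359525*1730524) + 1070805/(-33)) = -9910*I/237 - (-1/359525*1/1730524 + 1070805*(-1/33)) = -9910*I/237 - (-1/622166641100 - 356935/11) = -9910*I/237 - 1*(-222073050041028511/6843833052100) = -9910*I/237 + 222073050041028511/6843833052100 = 222073050041028511/6843833052100 - 9910*I/237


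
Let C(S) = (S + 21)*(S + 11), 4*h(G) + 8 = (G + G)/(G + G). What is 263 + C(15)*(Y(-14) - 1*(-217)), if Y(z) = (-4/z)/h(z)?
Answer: 9957887/49 ≈ 2.0322e+5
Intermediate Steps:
h(G) = -7/4 (h(G) = -2 + ((G + G)/(G + G))/4 = -2 + ((2*G)/((2*G)))/4 = -2 + ((2*G)*(1/(2*G)))/4 = -2 + (1/4)*1 = -2 + 1/4 = -7/4)
Y(z) = 16/(7*z) (Y(z) = (-4/z)/(-7/4) = -4/z*(-4/7) = 16/(7*z))
C(S) = (11 + S)*(21 + S) (C(S) = (21 + S)*(11 + S) = (11 + S)*(21 + S))
263 + C(15)*(Y(-14) - 1*(-217)) = 263 + (231 + 15**2 + 32*15)*((16/7)/(-14) - 1*(-217)) = 263 + (231 + 225 + 480)*((16/7)*(-1/14) + 217) = 263 + 936*(-8/49 + 217) = 263 + 936*(10625/49) = 263 + 9945000/49 = 9957887/49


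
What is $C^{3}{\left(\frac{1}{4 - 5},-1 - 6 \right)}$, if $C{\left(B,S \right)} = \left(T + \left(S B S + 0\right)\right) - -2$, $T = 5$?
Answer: $-74088$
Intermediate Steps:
$C{\left(B,S \right)} = 7 + B S^{2}$ ($C{\left(B,S \right)} = \left(5 + \left(S B S + 0\right)\right) - -2 = \left(5 + \left(B S S + 0\right)\right) + \left(-2 + 4\right) = \left(5 + \left(B S^{2} + 0\right)\right) + 2 = \left(5 + B S^{2}\right) + 2 = 7 + B S^{2}$)
$C^{3}{\left(\frac{1}{4 - 5},-1 - 6 \right)} = \left(7 + \frac{\left(-1 - 6\right)^{2}}{4 - 5}\right)^{3} = \left(7 + \frac{\left(-7\right)^{2}}{-1}\right)^{3} = \left(7 - 49\right)^{3} = \left(-42\right)^{3} = -74088$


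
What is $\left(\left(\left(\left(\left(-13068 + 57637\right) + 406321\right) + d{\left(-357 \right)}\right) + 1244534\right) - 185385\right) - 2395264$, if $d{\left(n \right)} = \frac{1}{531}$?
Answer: $- \frac{470054474}{531} \approx -8.8523 \cdot 10^{5}$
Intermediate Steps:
$d{\left(n \right)} = \frac{1}{531}$
$\left(\left(\left(\left(\left(-13068 + 57637\right) + 406321\right) + d{\left(-357 \right)}\right) + 1244534\right) - 185385\right) - 2395264 = \left(\left(\left(\left(\left(-13068 + 57637\right) + 406321\right) + \frac{1}{531}\right) + 1244534\right) - 185385\right) - 2395264 = \left(\left(\left(\left(44569 + 406321\right) + \frac{1}{531}\right) + 1244534\right) - 185385\right) - 2395264 = \left(\left(\left(450890 + \frac{1}{531}\right) + 1244534\right) - 185385\right) - 2395264 = \left(\left(\frac{239422591}{531} + 1244534\right) - 185385\right) - 2395264 = \left(\frac{900270145}{531} - 185385\right) - 2395264 = \frac{801830710}{531} - 2395264 = - \frac{470054474}{531}$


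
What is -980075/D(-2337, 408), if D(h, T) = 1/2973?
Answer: -2913762975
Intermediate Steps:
D(h, T) = 1/2973
-980075/D(-2337, 408) = -980075/1/2973 = -980075*2973 = -2913762975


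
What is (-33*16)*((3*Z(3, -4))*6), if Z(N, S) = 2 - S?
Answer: -57024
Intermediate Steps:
(-33*16)*((3*Z(3, -4))*6) = (-33*16)*((3*(2 - 1*(-4)))*6) = -528*3*(2 + 4)*6 = -528*3*6*6 = -9504*6 = -528*108 = -57024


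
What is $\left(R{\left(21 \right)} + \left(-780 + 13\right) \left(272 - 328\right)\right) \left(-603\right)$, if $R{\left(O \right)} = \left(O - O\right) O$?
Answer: $-25900056$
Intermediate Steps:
$R{\left(O \right)} = 0$ ($R{\left(O \right)} = 0 O = 0$)
$\left(R{\left(21 \right)} + \left(-780 + 13\right) \left(272 - 328\right)\right) \left(-603\right) = \left(0 + \left(-780 + 13\right) \left(272 - 328\right)\right) \left(-603\right) = \left(0 - -42952\right) \left(-603\right) = \left(0 + 42952\right) \left(-603\right) = 42952 \left(-603\right) = -25900056$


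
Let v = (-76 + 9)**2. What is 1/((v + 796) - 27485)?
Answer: -1/22200 ≈ -4.5045e-5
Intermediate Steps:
v = 4489 (v = (-67)**2 = 4489)
1/((v + 796) - 27485) = 1/((4489 + 796) - 27485) = 1/(5285 - 27485) = 1/(-22200) = -1/22200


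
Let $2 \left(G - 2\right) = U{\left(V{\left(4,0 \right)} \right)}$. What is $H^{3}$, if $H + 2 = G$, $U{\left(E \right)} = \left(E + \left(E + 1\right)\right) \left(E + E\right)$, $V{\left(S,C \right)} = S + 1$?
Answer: $166375$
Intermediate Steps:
$V{\left(S,C \right)} = 1 + S$
$U{\left(E \right)} = 2 E \left(1 + 2 E\right)$ ($U{\left(E \right)} = \left(E + \left(1 + E\right)\right) 2 E = \left(1 + 2 E\right) 2 E = 2 E \left(1 + 2 E\right)$)
$G = 57$ ($G = 2 + \frac{2 \left(1 + 4\right) \left(1 + 2 \left(1 + 4\right)\right)}{2} = 2 + \frac{2 \cdot 5 \left(1 + 2 \cdot 5\right)}{2} = 2 + \frac{2 \cdot 5 \left(1 + 10\right)}{2} = 2 + \frac{2 \cdot 5 \cdot 11}{2} = 2 + \frac{1}{2} \cdot 110 = 2 + 55 = 57$)
$H = 55$ ($H = -2 + 57 = 55$)
$H^{3} = 55^{3} = 166375$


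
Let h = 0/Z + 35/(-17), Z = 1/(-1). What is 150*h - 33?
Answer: -5811/17 ≈ -341.82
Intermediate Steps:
Z = -1
h = -35/17 (h = 0/(-1) + 35/(-17) = 0*(-1) + 35*(-1/17) = 0 - 35/17 = -35/17 ≈ -2.0588)
150*h - 33 = 150*(-35/17) - 33 = -5250/17 - 33 = -5811/17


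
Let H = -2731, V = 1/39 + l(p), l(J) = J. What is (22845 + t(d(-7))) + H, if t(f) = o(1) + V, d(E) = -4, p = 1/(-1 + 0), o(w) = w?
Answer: 784447/39 ≈ 20114.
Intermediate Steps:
p = -1 (p = 1/(-1) = -1)
V = -38/39 (V = 1/39 - 1 = -38/39 ≈ -0.97436)
t(f) = 1/39 (t(f) = 1 - 38/39 = 1/39)
(22845 + t(d(-7))) + H = (22845 + 1/39) - 2731 = 890956/39 - 2731 = 784447/39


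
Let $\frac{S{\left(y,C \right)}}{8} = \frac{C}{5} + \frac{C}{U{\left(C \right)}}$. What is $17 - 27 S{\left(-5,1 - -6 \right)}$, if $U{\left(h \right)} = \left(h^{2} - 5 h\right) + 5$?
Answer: $- \frac{34673}{95} \approx -364.98$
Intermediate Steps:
$U{\left(h \right)} = 5 + h^{2} - 5 h$
$S{\left(y,C \right)} = \frac{8 C}{5} + \frac{8 C}{5 + C^{2} - 5 C}$ ($S{\left(y,C \right)} = 8 \left(\frac{C}{5} + \frac{C}{5 + C^{2} - 5 C}\right) = \frac{8 C}{5} + \frac{8 C}{5 + C^{2} - 5 C}$)
$17 - 27 S{\left(-5,1 - -6 \right)} = 17 - 27 \frac{8 \left(1 - -6\right) \left(10 + \left(1 - -6\right)^{2} - 5 \left(1 - -6\right)\right)}{5 \left(5 + \left(1 - -6\right)^{2} - 5 \left(1 - -6\right)\right)} = 17 - 27 \frac{8 \left(1 + 6\right) \left(10 + \left(1 + 6\right)^{2} - 5 \left(1 + 6\right)\right)}{5 \left(5 + \left(1 + 6\right)^{2} - 5 \left(1 + 6\right)\right)} = 17 - 27 \cdot \frac{8}{5} \cdot 7 \frac{1}{5 + 7^{2} - 35} \left(10 + 7^{2} - 35\right) = 17 - 27 \cdot \frac{8}{5} \cdot 7 \frac{1}{5 + 49 - 35} \left(10 + 49 - 35\right) = 17 - 27 \cdot \frac{8}{5} \cdot 7 \cdot \frac{1}{19} \cdot 24 = 17 - \frac{36288}{95} = - \frac{34673}{95}$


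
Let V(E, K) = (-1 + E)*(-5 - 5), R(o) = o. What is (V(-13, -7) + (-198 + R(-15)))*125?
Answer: -9125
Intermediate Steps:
V(E, K) = 10 - 10*E (V(E, K) = (-1 + E)*(-10) = 10 - 10*E)
(V(-13, -7) + (-198 + R(-15)))*125 = ((10 - 10*(-13)) + (-198 - 15))*125 = ((10 + 130) - 213)*125 = (140 - 213)*125 = -73*125 = -9125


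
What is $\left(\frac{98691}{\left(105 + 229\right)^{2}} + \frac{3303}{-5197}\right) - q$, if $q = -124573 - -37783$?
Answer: $\frac{50317213839939}{579756532} \approx 86790.0$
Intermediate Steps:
$q = -86790$ ($q = -124573 + 37783 = -86790$)
$\left(\frac{98691}{\left(105 + 229\right)^{2}} + \frac{3303}{-5197}\right) - q = \left(\frac{98691}{\left(105 + 229\right)^{2}} + \frac{3303}{-5197}\right) - -86790 = \left(\frac{98691}{334^{2}} + 3303 \left(- \frac{1}{5197}\right)\right) + 86790 = \left(\frac{98691}{111556} - \frac{3303}{5197}\right) + 86790 = \frac{144427659}{579756532} + 86790 = \frac{50317213839939}{579756532}$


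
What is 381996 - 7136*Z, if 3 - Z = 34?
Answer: 603212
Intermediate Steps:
Z = -31 (Z = 3 - 1*34 = 3 - 34 = -31)
381996 - 7136*Z = 381996 - 7136*(-31) = 381996 - 1*(-221216) = 381996 + 221216 = 603212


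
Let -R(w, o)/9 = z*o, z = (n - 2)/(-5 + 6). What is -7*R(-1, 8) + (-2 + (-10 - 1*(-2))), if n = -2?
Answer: -2026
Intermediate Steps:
z = -4 (z = (-2 - 2)/(-5 + 6) = -4/1 = -4*1 = -4)
R(w, o) = 36*o (R(w, o) = -(-36)*o = 36*o)
-7*R(-1, 8) + (-2 + (-10 - 1*(-2))) = -252*8 + (-2 + (-10 - 1*(-2))) = -7*288 + (-2 + (-10 + 2)) = -2016 + (-2 - 8) = -2016 - 10 = -2026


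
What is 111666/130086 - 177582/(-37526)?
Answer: 2274275864/406800603 ≈ 5.5906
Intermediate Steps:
111666/130086 - 177582/(-37526) = 111666*(1/130086) - 177582*(-1/37526) = 18611/21681 + 88791/18763 = 2274275864/406800603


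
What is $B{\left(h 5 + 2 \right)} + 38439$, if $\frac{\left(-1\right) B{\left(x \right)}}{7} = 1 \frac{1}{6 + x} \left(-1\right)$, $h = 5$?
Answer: $\frac{1268494}{33} \approx 38439.0$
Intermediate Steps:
$B{\left(x \right)} = \frac{7}{6 + x}$ ($B{\left(x \right)} = - 7 \cdot 1 \frac{1}{6 + x} \left(-1\right) = - 7 \frac{1}{6 + x} \left(-1\right) = - 7 \left(- \frac{1}{6 + x}\right) = \frac{7}{6 + x}$)
$B{\left(h 5 + 2 \right)} + 38439 = \frac{7}{6 + \left(5 \cdot 5 + 2\right)} + 38439 = \frac{7}{6 + \left(25 + 2\right)} + 38439 = \frac{7}{6 + 27} + 38439 = \frac{7}{33} + 38439 = \frac{1268494}{33}$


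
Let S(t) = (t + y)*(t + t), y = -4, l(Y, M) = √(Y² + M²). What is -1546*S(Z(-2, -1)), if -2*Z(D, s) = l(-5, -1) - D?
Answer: -35558 - 9276*√26 ≈ -82857.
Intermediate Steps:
l(Y, M) = √(M² + Y²)
Z(D, s) = D/2 - √26/2 (Z(D, s) = -(√((-1)² + (-5)²) - D)/2 = -(√(1 + 25) - D)/2 = -(√26 - D)/2 = D/2 - √26/2)
S(t) = 2*t*(-4 + t) (S(t) = (t - 4)*(t + t) = (-4 + t)*(2*t) = 2*t*(-4 + t))
-1546*S(Z(-2, -1)) = -3092*((½)*(-2) - √26/2)*(-4 + ((½)*(-2) - √26/2)) = -3092*(-1 - √26/2)*(-4 + (-1 - √26/2)) = -3092*(-1 - √26/2)*(-5 - √26/2)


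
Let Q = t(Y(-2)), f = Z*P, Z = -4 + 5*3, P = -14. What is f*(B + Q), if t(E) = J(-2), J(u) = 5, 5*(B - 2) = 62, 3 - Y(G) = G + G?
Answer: -14938/5 ≈ -2987.6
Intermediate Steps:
Y(G) = 3 - 2*G (Y(G) = 3 - (G + G) = 3 - 2*G)
B = 72/5 (B = 2 + (1/5)*62 = 2 + 62/5 = 72/5 ≈ 14.400)
Z = 11 (Z = -4 + 15 = 11)
f = -154 (f = 11*(-14) = -154)
t(E) = 5
Q = 5
f*(B + Q) = -154*(72/5 + 5) = -154*97/5 = -14938/5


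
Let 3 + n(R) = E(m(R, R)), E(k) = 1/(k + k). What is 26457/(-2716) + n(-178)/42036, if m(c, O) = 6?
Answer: -3336463121/342509328 ≈ -9.7412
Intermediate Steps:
E(k) = 1/(2*k)
n(R) = -35/12 (n(R) = -3 + (1/2)/6 = -3 + (1/2)*(1/6) = -3 + 1/12 = -35/12)
26457/(-2716) + n(-178)/42036 = 26457/(-2716) - 35/12/42036 = 26457*(-1/2716) - 35/12*1/42036 = -26457/2716 - 35/504432 = -3336463121/342509328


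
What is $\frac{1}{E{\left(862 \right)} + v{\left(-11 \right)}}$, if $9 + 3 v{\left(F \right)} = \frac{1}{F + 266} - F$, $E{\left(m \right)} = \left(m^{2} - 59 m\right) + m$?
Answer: $\frac{765}{530182231} \approx 1.4429 \cdot 10^{-6}$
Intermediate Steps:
$E{\left(m \right)} = m^{2} - 58 m$
$v{\left(F \right)} = -3 - \frac{F}{3} + \frac{1}{3 \left(266 + F\right)}$ ($v{\left(F \right)} = -3 + \frac{\frac{1}{F + 266} - F}{3} = -3 + \frac{\frac{1}{266 + F} - F}{3} = -3 - \left(- \frac{1}{3 \left(266 + F\right)} + \frac{F}{3}\right) = -3 - \frac{F}{3} + \frac{1}{3 \left(266 + F\right)}$)
$\frac{1}{E{\left(862 \right)} + v{\left(-11 \right)}} = \frac{1}{862 \left(-58 + 862\right) + \frac{-2393 - \left(-11\right)^{2} - -3025}{3 \left(266 - 11\right)}} = \frac{1}{862 \cdot 804 + \frac{-2393 - 121 + 3025}{3 \cdot 255}} = \frac{1}{693048 + \frac{1}{3} \cdot \frac{1}{255} \left(-2393 - 121 + 3025\right)} = \frac{1}{693048 + \frac{1}{3} \cdot \frac{1}{255} \cdot 511} = \frac{1}{693048 + \frac{511}{765}} = \frac{1}{\frac{530182231}{765}} = \frac{765}{530182231}$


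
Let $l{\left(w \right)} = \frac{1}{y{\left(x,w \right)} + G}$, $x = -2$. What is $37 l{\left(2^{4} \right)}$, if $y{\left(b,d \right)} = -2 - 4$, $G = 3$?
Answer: $- \frac{37}{3} \approx -12.333$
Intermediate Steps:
$y{\left(b,d \right)} = -6$ ($y{\left(b,d \right)} = -2 - 4 = -6$)
$l{\left(w \right)} = - \frac{1}{3}$ ($l{\left(w \right)} = \frac{1}{-6 + 3} = \frac{1}{-3} = - \frac{1}{3}$)
$37 l{\left(2^{4} \right)} = 37 \left(- \frac{1}{3}\right) = - \frac{37}{3}$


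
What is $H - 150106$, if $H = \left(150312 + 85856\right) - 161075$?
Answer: $-75013$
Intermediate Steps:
$H = 75093$ ($H = 236168 - 161075 = 75093$)
$H - 150106 = 75093 - 150106 = -75013$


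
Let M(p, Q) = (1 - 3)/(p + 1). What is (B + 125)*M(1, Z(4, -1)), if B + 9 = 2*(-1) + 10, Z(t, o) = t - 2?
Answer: -124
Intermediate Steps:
Z(t, o) = -2 + t
M(p, Q) = -2/(1 + p)
B = -1 (B = -9 + (2*(-1) + 10) = -9 + (-2 + 10) = -9 + 8 = -1)
(B + 125)*M(1, Z(4, -1)) = (-1 + 125)*(-2/(1 + 1)) = 124*(-2/2) = 124*(-2*½) = 124*(-1) = -124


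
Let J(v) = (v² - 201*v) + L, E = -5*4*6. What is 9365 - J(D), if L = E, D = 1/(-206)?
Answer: 402464053/42436 ≈ 9484.0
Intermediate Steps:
D = -1/206 ≈ -0.0048544
E = -120 (E = -20*6 = -120)
L = -120
J(v) = -120 + v² - 201*v (J(v) = (v² - 201*v) - 120 = -120 + v² - 201*v)
9365 - J(D) = 9365 - (-120 + (-1/206)² - 201*(-1/206)) = 9365 - (-120 + 1/42436 + 201/206) = 9365 - 1*(-5050913/42436) = 9365 + 5050913/42436 = 402464053/42436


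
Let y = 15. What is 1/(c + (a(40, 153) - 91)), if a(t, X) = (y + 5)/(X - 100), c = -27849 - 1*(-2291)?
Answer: -53/1359377 ≈ -3.8988e-5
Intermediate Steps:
c = -25558 (c = -27849 + 2291 = -25558)
a(t, X) = 20/(-100 + X) (a(t, X) = (15 + 5)/(X - 100) = 20/(-100 + X))
1/(c + (a(40, 153) - 91)) = 1/(-25558 + (20/(-100 + 153) - 91)) = 1/(-25558 + (20/53 - 91)) = 1/(-25558 - 4803/53) = 1/(-1359377/53) = -53/1359377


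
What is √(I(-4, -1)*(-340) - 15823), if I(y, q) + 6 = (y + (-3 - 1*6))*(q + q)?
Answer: I*√22623 ≈ 150.41*I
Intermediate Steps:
I(y, q) = -6 + 2*q*(-9 + y) (I(y, q) = -6 + (y + (-3 - 1*6))*(q + q) = -6 + (y + (-3 - 6))*(2*q) = -6 + (y - 9)*(2*q) = -6 + (-9 + y)*(2*q) = -6 + 2*q*(-9 + y))
√(I(-4, -1)*(-340) - 15823) = √((-6 - 18*(-1) + 2*(-1)*(-4))*(-340) - 15823) = √((-6 + 18 + 8)*(-340) - 15823) = √(20*(-340) - 15823) = √(-6800 - 15823) = √(-22623) = I*√22623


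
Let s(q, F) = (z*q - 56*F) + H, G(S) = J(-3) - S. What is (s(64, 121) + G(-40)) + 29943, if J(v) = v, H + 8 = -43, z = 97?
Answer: 29361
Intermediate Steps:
H = -51 (H = -8 - 43 = -51)
G(S) = -3 - S
s(q, F) = -51 - 56*F + 97*q (s(q, F) = (97*q - 56*F) - 51 = (-56*F + 97*q) - 51 = -51 - 56*F + 97*q)
(s(64, 121) + G(-40)) + 29943 = ((-51 - 56*121 + 97*64) + (-3 - 1*(-40))) + 29943 = ((-51 - 6776 + 6208) + (-3 + 40)) + 29943 = (-619 + 37) + 29943 = -582 + 29943 = 29361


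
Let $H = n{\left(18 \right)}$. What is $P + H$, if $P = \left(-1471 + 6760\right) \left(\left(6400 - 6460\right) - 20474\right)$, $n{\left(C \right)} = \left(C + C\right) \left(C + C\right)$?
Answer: $-108603030$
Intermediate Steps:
$n{\left(C \right)} = 4 C^{2}$ ($n{\left(C \right)} = 2 C 2 C = 4 C^{2}$)
$P = -108604326$ ($P = 5289 \left(\left(6400 - 6460\right) - 20474\right) = 5289 \left(-60 - 20474\right) = 5289 \left(-20534\right) = -108604326$)
$H = 1296$ ($H = 4 \cdot 18^{2} = 4 \cdot 324 = 1296$)
$P + H = -108604326 + 1296 = -108603030$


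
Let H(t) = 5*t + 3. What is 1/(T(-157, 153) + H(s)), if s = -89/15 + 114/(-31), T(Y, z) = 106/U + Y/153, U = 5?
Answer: -23715/590027 ≈ -0.040193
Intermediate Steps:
T(Y, z) = 106/5 + Y/153
s = -4469/465 (s = -89*1/15 + 114*(-1/31) = -89/15 - 114/31 = -4469/465 ≈ -9.6107)
H(t) = 3 + 5*t
1/(T(-157, 153) + H(s)) = 1/((106/5 + (1/153)*(-157)) + (3 + 5*(-4469/465))) = 1/((106/5 - 157/153) + (3 - 4469/93)) = 1/(15433/765 - 4190/93) = 1/(-590027/23715) = -23715/590027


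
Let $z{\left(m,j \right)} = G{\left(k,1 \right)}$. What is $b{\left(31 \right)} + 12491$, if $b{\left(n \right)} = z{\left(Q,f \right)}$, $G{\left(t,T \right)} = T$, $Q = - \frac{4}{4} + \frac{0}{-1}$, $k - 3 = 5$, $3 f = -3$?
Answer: $12492$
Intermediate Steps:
$f = -1$ ($f = \frac{1}{3} \left(-3\right) = -1$)
$k = 8$ ($k = 3 + 5 = 8$)
$Q = -1$ ($Q = \left(-4\right) \frac{1}{4} + 0 \left(-1\right) = -1 + 0 = -1$)
$z{\left(m,j \right)} = 1$
$b{\left(n \right)} = 1$
$b{\left(31 \right)} + 12491 = 1 + 12491 = 12492$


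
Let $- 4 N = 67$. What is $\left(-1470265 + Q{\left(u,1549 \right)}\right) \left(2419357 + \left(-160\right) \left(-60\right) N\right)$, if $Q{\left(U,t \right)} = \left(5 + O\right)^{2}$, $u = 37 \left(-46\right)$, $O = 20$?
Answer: $-3319265709480$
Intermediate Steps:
$N = - \frac{67}{4}$ ($N = \left(- \frac{1}{4}\right) 67 = - \frac{67}{4} \approx -16.75$)
$u = -1702$
$Q{\left(U,t \right)} = 625$ ($Q{\left(U,t \right)} = \left(5 + 20\right)^{2} = 25^{2} = 625$)
$\left(-1470265 + Q{\left(u,1549 \right)}\right) \left(2419357 + \left(-160\right) \left(-60\right) N\right) = \left(-1470265 + 625\right) \left(2419357 + \left(-160\right) \left(-60\right) \left(- \frac{67}{4}\right)\right) = - 1469640 \left(2419357 + 9600 \left(- \frac{67}{4}\right)\right) = - 1469640 \left(2419357 - 160800\right) = \left(-1469640\right) 2258557 = -3319265709480$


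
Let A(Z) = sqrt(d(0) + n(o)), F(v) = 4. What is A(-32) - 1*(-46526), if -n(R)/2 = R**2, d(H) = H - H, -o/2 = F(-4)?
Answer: 46526 + 8*I*sqrt(2) ≈ 46526.0 + 11.314*I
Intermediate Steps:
o = -8 (o = -2*4 = -8)
d(H) = 0
n(R) = -2*R**2
A(Z) = 8*I*sqrt(2) (A(Z) = sqrt(0 - 2*(-8)**2) = sqrt(0 - 2*64) = sqrt(0 - 128) = sqrt(-128) = 8*I*sqrt(2))
A(-32) - 1*(-46526) = 8*I*sqrt(2) - 1*(-46526) = 8*I*sqrt(2) + 46526 = 46526 + 8*I*sqrt(2)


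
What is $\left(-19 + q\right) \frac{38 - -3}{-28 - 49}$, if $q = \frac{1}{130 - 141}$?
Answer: $\frac{1230}{121} \approx 10.165$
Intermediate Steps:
$q = - \frac{1}{11}$ ($q = \frac{1}{-11} = - \frac{1}{11} \approx -0.090909$)
$\left(-19 + q\right) \frac{38 - -3}{-28 - 49} = \left(-19 - \frac{1}{11}\right) \frac{38 - -3}{-28 - 49} = - \frac{210 \frac{38 + 3}{-77}}{11} = - \frac{210 \cdot 41 \left(- \frac{1}{77}\right)}{11} = \left(- \frac{210}{11}\right) \left(- \frac{41}{77}\right) = \frac{1230}{121}$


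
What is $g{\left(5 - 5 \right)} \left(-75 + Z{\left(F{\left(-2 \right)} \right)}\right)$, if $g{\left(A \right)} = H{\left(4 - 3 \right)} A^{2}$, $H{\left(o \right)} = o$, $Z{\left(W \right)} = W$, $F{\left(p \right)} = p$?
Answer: $0$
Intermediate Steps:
$g{\left(A \right)} = A^{2}$ ($g{\left(A \right)} = \left(4 - 3\right) A^{2} = 1 A^{2} = A^{2}$)
$g{\left(5 - 5 \right)} \left(-75 + Z{\left(F{\left(-2 \right)} \right)}\right) = \left(5 - 5\right)^{2} \left(-75 - 2\right) = \left(5 - 5\right)^{2} \left(-77\right) = 0^{2} \left(-77\right) = 0 \left(-77\right) = 0$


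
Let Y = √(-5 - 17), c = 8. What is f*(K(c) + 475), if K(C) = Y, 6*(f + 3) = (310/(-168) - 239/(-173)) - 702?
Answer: -4973145025/87192 - 10469779*I*√22/87192 ≈ -57037.0 - 563.21*I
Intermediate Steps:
f = -10469779/87192 (f = -3 + ((310/(-168) - 239/(-173)) - 702)/6 = -3 + ((310*(-1/168) - 239*(-1/173)) - 702)/6 = -3 + ((-155/84 + 239/173) - 702)/6 = -3 + (-6739/14532 - 702)/6 = -3 + (⅙)*(-10208203/14532) = -3 - 10208203/87192 = -10469779/87192 ≈ -120.08)
Y = I*√22 (Y = √(-22) = I*√22 ≈ 4.6904*I)
K(C) = I*√22
f*(K(c) + 475) = -10469779*(I*√22 + 475)/87192 = -10469779*(475 + I*√22)/87192 = -4973145025/87192 - 10469779*I*√22/87192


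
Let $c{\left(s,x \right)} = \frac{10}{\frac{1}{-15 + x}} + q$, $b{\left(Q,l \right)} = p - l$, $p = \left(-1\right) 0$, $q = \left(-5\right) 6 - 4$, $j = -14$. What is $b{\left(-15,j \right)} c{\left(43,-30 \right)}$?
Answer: $-6776$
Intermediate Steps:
$q = -34$ ($q = -30 - 4 = -34$)
$p = 0$
$b{\left(Q,l \right)} = - l$ ($b{\left(Q,l \right)} = 0 - l = - l$)
$c{\left(s,x \right)} = -184 + 10 x$ ($c{\left(s,x \right)} = \frac{10}{\frac{1}{-15 + x}} - 34 = 10 \left(-15 + x\right) - 34 = \left(-150 + 10 x\right) - 34 = -184 + 10 x$)
$b{\left(-15,j \right)} c{\left(43,-30 \right)} = \left(-1\right) \left(-14\right) \left(-184 + 10 \left(-30\right)\right) = 14 \left(-184 - 300\right) = 14 \left(-484\right) = -6776$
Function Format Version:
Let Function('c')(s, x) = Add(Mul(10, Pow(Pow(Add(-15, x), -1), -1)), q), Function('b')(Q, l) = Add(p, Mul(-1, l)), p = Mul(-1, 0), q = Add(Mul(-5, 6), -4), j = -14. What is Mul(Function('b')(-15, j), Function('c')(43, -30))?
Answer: -6776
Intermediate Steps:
q = -34 (q = Add(-30, -4) = -34)
p = 0
Function('b')(Q, l) = Mul(-1, l) (Function('b')(Q, l) = Add(0, Mul(-1, l)) = Mul(-1, l))
Function('c')(s, x) = Add(-184, Mul(10, x)) (Function('c')(s, x) = Add(Mul(10, Pow(Pow(Add(-15, x), -1), -1)), -34) = Add(Mul(10, Add(-15, x)), -34) = Add(Add(-150, Mul(10, x)), -34) = Add(-184, Mul(10, x)))
Mul(Function('b')(-15, j), Function('c')(43, -30)) = Mul(Mul(-1, -14), Add(-184, Mul(10, -30))) = Mul(14, Add(-184, -300)) = Mul(14, -484) = -6776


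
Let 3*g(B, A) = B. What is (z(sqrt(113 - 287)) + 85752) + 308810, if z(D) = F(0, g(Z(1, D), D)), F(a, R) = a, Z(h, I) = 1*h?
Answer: 394562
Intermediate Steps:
Z(h, I) = h
g(B, A) = B/3
z(D) = 0
(z(sqrt(113 - 287)) + 85752) + 308810 = (0 + 85752) + 308810 = 85752 + 308810 = 394562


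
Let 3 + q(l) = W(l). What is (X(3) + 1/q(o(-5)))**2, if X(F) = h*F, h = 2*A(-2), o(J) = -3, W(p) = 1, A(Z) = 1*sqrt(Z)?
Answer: (-1 + 12*I*sqrt(2))**2/4 ≈ -71.75 - 8.4853*I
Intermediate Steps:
A(Z) = sqrt(Z)
q(l) = -2 (q(l) = -3 + 1 = -2)
h = 2*I*sqrt(2) (h = 2*sqrt(-2) = 2*(I*sqrt(2)) = 2*I*sqrt(2) ≈ 2.8284*I)
X(F) = 2*I*F*sqrt(2) (X(F) = (2*I*sqrt(2))*F = 2*I*F*sqrt(2))
(X(3) + 1/q(o(-5)))**2 = (2*I*3*sqrt(2) + 1/(-2))**2 = (6*I*sqrt(2) - 1/2)**2 = (-1/2 + 6*I*sqrt(2))**2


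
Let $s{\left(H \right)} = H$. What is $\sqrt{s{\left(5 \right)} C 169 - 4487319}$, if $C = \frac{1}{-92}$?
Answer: $\frac{i \sqrt{9495186439}}{46} \approx 2118.3 i$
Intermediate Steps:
$C = - \frac{1}{92} \approx -0.01087$
$\sqrt{s{\left(5 \right)} C 169 - 4487319} = \sqrt{5 \left(- \frac{1}{92}\right) 169 - 4487319} = \sqrt{\left(- \frac{5}{92}\right) 169 - 4487319} = \sqrt{- \frac{845}{92} - 4487319} = \sqrt{- \frac{412834193}{92}} = \frac{i \sqrt{9495186439}}{46}$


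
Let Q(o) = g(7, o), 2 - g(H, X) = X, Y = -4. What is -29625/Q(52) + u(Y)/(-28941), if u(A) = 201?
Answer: 11431561/19294 ≈ 592.49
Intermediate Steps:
g(H, X) = 2 - X
Q(o) = 2 - o
-29625/Q(52) + u(Y)/(-28941) = -29625/(2 - 1*52) + 201/(-28941) = -29625/(2 - 52) + 201*(-1/28941) = -29625/(-50) - 67/9647 = -29625*(-1/50) - 67/9647 = 1185/2 - 67/9647 = 11431561/19294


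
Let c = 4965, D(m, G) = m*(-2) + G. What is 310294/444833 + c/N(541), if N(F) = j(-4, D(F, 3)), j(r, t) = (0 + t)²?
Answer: 363465592699/517892816753 ≈ 0.70182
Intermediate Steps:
D(m, G) = G - 2*m (D(m, G) = -2*m + G = G - 2*m)
j(r, t) = t²
N(F) = (3 - 2*F)²
310294/444833 + c/N(541) = 310294/444833 + 4965/((-3 + 2*541)²) = 310294*(1/444833) + 4965/((-3 + 1082)²) = 310294/444833 + 4965/(1079²) = 310294/444833 + 4965/1164241 = 363465592699/517892816753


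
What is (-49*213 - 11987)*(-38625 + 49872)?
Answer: -252202728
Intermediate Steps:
(-49*213 - 11987)*(-38625 + 49872) = (-10437 - 11987)*11247 = -22424*11247 = -252202728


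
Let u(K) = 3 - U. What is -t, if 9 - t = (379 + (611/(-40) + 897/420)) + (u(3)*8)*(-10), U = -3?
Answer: -34479/280 ≈ -123.14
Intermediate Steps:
u(K) = 6 (u(K) = 3 - 1*(-3) = 3 + 3 = 6)
t = 34479/280 (t = 9 - ((379 + (611/(-40) + 897/420)) + (6*8)*(-10)) = 9 - ((379 + (611*(-1/40) + 897*(1/420))) + 48*(-10)) = 9 - ((379 + (-611/40 + 299/140)) - 480) = 9 - ((379 - 3679/280) - 480) = 9 - (102441/280 - 480) = 9 - 1*(-31959/280) = 9 + 31959/280 = 34479/280 ≈ 123.14)
-t = -1*34479/280 = -34479/280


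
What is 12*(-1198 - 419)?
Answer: -19404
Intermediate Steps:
12*(-1198 - 419) = 12*(-1617) = -19404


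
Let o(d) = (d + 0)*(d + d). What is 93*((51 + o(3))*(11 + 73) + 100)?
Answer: 548328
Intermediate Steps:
o(d) = 2*d² (o(d) = d*(2*d) = 2*d²)
93*((51 + o(3))*(11 + 73) + 100) = 93*((51 + 2*3²)*(11 + 73) + 100) = 93*((51 + 2*9)*84 + 100) = 93*((51 + 18)*84 + 100) = 93*(69*84 + 100) = 93*(5796 + 100) = 93*5896 = 548328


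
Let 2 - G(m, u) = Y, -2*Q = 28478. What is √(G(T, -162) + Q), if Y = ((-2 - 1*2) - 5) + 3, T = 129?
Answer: I*√14231 ≈ 119.29*I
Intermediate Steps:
Q = -14239 (Q = -½*28478 = -14239)
Y = -6 (Y = ((-2 - 2) - 5) + 3 = (-4 - 5) + 3 = -9 + 3 = -6)
G(m, u) = 8 (G(m, u) = 2 - 1*(-6) = 2 + 6 = 8)
√(G(T, -162) + Q) = √(8 - 14239) = √(-14231) = I*√14231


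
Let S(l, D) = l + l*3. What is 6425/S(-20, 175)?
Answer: -1285/16 ≈ -80.313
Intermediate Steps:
S(l, D) = 4*l (S(l, D) = l + 3*l = 4*l)
6425/S(-20, 175) = 6425/((4*(-20))) = 6425/(-80) = 6425*(-1/80) = -1285/16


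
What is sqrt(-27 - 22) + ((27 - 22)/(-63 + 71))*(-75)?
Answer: -375/8 + 7*I ≈ -46.875 + 7.0*I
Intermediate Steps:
sqrt(-27 - 22) + ((27 - 22)/(-63 + 71))*(-75) = sqrt(-49) + (5/8)*(-75) = 7*I + (5*(1/8))*(-75) = 7*I + (5/8)*(-75) = 7*I - 375/8 = -375/8 + 7*I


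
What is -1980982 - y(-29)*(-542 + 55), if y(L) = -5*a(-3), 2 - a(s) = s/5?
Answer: -1987313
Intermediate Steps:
a(s) = 2 - s/5
y(L) = -13 (y(L) = -5*(2 - 1/5*(-3)) = -5*(2 + 3/5) = -5*13/5 = -13)
-1980982 - y(-29)*(-542 + 55) = -1980982 - (-13)*(-542 + 55) = -1980982 - (-13)*(-487) = -1980982 - 1*6331 = -1980982 - 6331 = -1987313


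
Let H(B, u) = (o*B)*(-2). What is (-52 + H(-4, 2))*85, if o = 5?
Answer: -1020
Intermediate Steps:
H(B, u) = -10*B (H(B, u) = (5*B)*(-2) = -10*B)
(-52 + H(-4, 2))*85 = (-52 - 10*(-4))*85 = (-52 + 40)*85 = -12*85 = -1020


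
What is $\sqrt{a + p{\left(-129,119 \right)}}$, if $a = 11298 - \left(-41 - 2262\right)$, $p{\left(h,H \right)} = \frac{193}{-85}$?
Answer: $\frac{2 \sqrt{24562705}}{85} \approx 116.61$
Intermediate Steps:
$p{\left(h,H \right)} = - \frac{193}{85}$ ($p{\left(h,H \right)} = 193 \left(- \frac{1}{85}\right) = - \frac{193}{85}$)
$a = 13601$ ($a = 11298 - \left(-41 - 2262\right) = 11298 - -2303 = 11298 + 2303 = 13601$)
$\sqrt{a + p{\left(-129,119 \right)}} = \sqrt{13601 - \frac{193}{85}} = \sqrt{\frac{1155892}{85}} = \frac{2 \sqrt{24562705}}{85}$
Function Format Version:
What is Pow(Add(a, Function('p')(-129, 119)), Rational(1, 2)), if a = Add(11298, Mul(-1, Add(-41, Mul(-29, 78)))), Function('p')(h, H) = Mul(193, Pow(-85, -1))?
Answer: Mul(Rational(2, 85), Pow(24562705, Rational(1, 2))) ≈ 116.61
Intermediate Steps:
Function('p')(h, H) = Rational(-193, 85) (Function('p')(h, H) = Mul(193, Rational(-1, 85)) = Rational(-193, 85))
a = 13601 (a = Add(11298, Mul(-1, Add(-41, -2262))) = Add(11298, Mul(-1, -2303)) = Add(11298, 2303) = 13601)
Pow(Add(a, Function('p')(-129, 119)), Rational(1, 2)) = Pow(Add(13601, Rational(-193, 85)), Rational(1, 2)) = Pow(Rational(1155892, 85), Rational(1, 2)) = Mul(Rational(2, 85), Pow(24562705, Rational(1, 2)))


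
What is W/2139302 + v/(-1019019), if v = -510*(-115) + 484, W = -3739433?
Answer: -3937058760695/2179989384738 ≈ -1.8060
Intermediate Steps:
v = 59134 (v = 58650 + 484 = 59134)
W/2139302 + v/(-1019019) = -3739433/2139302 + 59134/(-1019019) = -3739433*1/2139302 + 59134*(-1/1019019) = -3739433/2139302 - 59134/1019019 = -3937058760695/2179989384738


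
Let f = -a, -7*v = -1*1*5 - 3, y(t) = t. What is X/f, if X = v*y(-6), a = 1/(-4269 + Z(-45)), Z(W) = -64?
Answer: -29712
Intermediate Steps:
v = 8/7 (v = -(-1*1*5 - 3)/7 = -(-1*5 - 3)/7 = -(-5 - 3)/7 = -⅐*(-8) = 8/7 ≈ 1.1429)
a = -1/4333 (a = 1/(-4269 - 64) = 1/(-4333) = -1/4333 ≈ -0.00023079)
f = 1/4333 (f = -1*(-1/4333) = 1/4333 ≈ 0.00023079)
X = -48/7 (X = (8/7)*(-6) = -48/7 ≈ -6.8571)
X/f = -48/(7*1/4333) = -48/7*4333 = -29712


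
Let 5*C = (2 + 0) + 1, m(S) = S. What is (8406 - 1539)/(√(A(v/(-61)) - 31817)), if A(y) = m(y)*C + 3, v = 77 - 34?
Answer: -6867*I*√2959536695/9703399 ≈ -38.5*I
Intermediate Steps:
v = 43
C = ⅗ (C = ((2 + 0) + 1)/5 = (2 + 1)/5 = (⅕)*3 = ⅗ ≈ 0.60000)
A(y) = 3 + 3*y/5 (A(y) = y*(⅗) + 3 = 3*y/5 + 3 = 3 + 3*y/5)
(8406 - 1539)/(√(A(v/(-61)) - 31817)) = (8406 - 1539)/(√((3 + 3*(43/(-61))/5) - 31817)) = 6867/(√((3 + 3*(43*(-1/61))/5) - 31817)) = 6867/(√((3 + (⅗)*(-43/61)) - 31817)) = 6867/(√((3 - 129/305) - 31817)) = 6867/(√(786/305 - 31817)) = 6867/(√(-9703399/305)) = 6867/((I*√2959536695/305)) = 6867*(-I*√2959536695/9703399) = -6867*I*√2959536695/9703399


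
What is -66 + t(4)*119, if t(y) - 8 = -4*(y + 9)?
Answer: -5302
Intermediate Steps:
t(y) = -28 - 4*y (t(y) = 8 - 4*(y + 9) = 8 - 4*(9 + y) = 8 + (-36 - 4*y) = -28 - 4*y)
-66 + t(4)*119 = -66 + (-28 - 4*4)*119 = -66 + (-28 - 16)*119 = -66 - 44*119 = -66 - 5236 = -5302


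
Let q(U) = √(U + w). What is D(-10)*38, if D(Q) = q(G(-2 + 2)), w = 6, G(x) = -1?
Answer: 38*√5 ≈ 84.971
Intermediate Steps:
q(U) = √(6 + U) (q(U) = √(U + 6) = √(6 + U))
D(Q) = √5 (D(Q) = √(6 - 1) = √5)
D(-10)*38 = √5*38 = 38*√5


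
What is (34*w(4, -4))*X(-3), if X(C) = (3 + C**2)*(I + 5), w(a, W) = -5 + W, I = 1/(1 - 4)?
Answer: -17136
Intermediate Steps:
I = -1/3 (I = 1/(-3) = -1/3 ≈ -0.33333)
X(C) = 14 + 14*C**2/3 (X(C) = (3 + C**2)*(-1/3 + 5) = (3 + C**2)*(14/3) = 14 + 14*C**2/3)
(34*w(4, -4))*X(-3) = (34*(-5 - 4))*(14 + (14/3)*(-3)**2) = (34*(-9))*(14 + (14/3)*9) = -306*(14 + 42) = -306*56 = -17136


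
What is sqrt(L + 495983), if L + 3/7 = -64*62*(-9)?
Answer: sqrt(26053034)/7 ≈ 729.17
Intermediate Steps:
L = 249981/7 (L = -3/7 - 64*62*(-9) = -3/7 - 3968*(-9) = -3/7 + 35712 = 249981/7 ≈ 35712.)
sqrt(L + 495983) = sqrt(249981/7 + 495983) = sqrt(3721862/7) = sqrt(26053034)/7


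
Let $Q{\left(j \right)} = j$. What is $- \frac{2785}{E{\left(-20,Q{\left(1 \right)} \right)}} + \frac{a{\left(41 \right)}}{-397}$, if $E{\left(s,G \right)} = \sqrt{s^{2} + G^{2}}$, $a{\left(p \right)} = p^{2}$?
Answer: $- \frac{1681}{397} - \frac{2785 \sqrt{401}}{401} \approx -143.31$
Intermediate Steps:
$E{\left(s,G \right)} = \sqrt{G^{2} + s^{2}}$
$- \frac{2785}{E{\left(-20,Q{\left(1 \right)} \right)}} + \frac{a{\left(41 \right)}}{-397} = - \frac{2785}{\sqrt{1^{2} + \left(-20\right)^{2}}} + \frac{41^{2}}{-397} = - \frac{2785}{\sqrt{1 + 400}} + 1681 \left(- \frac{1}{397}\right) = - \frac{2785}{\sqrt{401}} - \frac{1681}{397} = - 2785 \frac{\sqrt{401}}{401} - \frac{1681}{397} = - \frac{2785 \sqrt{401}}{401} - \frac{1681}{397} = - \frac{1681}{397} - \frac{2785 \sqrt{401}}{401}$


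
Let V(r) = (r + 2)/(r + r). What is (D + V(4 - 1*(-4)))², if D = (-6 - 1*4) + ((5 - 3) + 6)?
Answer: 121/64 ≈ 1.8906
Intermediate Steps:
V(r) = (2 + r)/(2*r) (V(r) = (2 + r)/((2*r)) = (2 + r)*(1/(2*r)) = (2 + r)/(2*r))
D = -2 (D = (-6 - 4) + (2 + 6) = -10 + 8 = -2)
(D + V(4 - 1*(-4)))² = (-2 + (2 + (4 - 1*(-4)))/(2*(4 - 1*(-4))))² = (-2 + (2 + (4 + 4))/(2*(4 + 4)))² = (-2 + (½)*(2 + 8)/8)² = (-2 + (½)*(⅛)*10)² = (-2 + 5/8)² = (-11/8)² = 121/64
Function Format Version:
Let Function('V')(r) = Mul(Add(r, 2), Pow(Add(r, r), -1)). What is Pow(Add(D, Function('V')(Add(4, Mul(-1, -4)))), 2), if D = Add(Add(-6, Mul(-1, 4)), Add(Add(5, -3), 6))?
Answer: Rational(121, 64) ≈ 1.8906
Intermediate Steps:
Function('V')(r) = Mul(Rational(1, 2), Pow(r, -1), Add(2, r)) (Function('V')(r) = Mul(Add(2, r), Pow(Mul(2, r), -1)) = Mul(Add(2, r), Mul(Rational(1, 2), Pow(r, -1))) = Mul(Rational(1, 2), Pow(r, -1), Add(2, r)))
D = -2 (D = Add(Add(-6, -4), Add(2, 6)) = Add(-10, 8) = -2)
Pow(Add(D, Function('V')(Add(4, Mul(-1, -4)))), 2) = Pow(Add(-2, Mul(Rational(1, 2), Pow(Add(4, Mul(-1, -4)), -1), Add(2, Add(4, Mul(-1, -4))))), 2) = Pow(Add(-2, Mul(Rational(1, 2), Pow(Add(4, 4), -1), Add(2, Add(4, 4)))), 2) = Pow(Add(-2, Mul(Rational(1, 2), Pow(8, -1), Add(2, 8))), 2) = Pow(Add(-2, Mul(Rational(1, 2), Rational(1, 8), 10)), 2) = Pow(Add(-2, Rational(5, 8)), 2) = Pow(Rational(-11, 8), 2) = Rational(121, 64)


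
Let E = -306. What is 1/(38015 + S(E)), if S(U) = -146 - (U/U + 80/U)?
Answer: 153/5793844 ≈ 2.6407e-5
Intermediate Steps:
S(U) = -147 - 80/U (S(U) = -146 - (1 + 80/U) = -146 + (-1 - 80/U) = -147 - 80/U)
1/(38015 + S(E)) = 1/(38015 + (-147 - 80/(-306))) = 1/(38015 + (-147 - 80*(-1/306))) = 1/(38015 + (-147 + 40/153)) = 1/(38015 - 22451/153) = 1/(5793844/153) = 153/5793844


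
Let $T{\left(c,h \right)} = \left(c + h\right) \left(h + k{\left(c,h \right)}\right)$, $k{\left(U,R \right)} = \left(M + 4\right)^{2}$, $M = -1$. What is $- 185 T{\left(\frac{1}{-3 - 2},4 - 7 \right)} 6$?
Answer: $21312$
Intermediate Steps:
$k{\left(U,R \right)} = 9$ ($k{\left(U,R \right)} = \left(-1 + 4\right)^{2} = 3^{2} = 9$)
$T{\left(c,h \right)} = \left(9 + h\right) \left(c + h\right)$ ($T{\left(c,h \right)} = \left(c + h\right) \left(h + 9\right) = \left(c + h\right) \left(9 + h\right) = \left(9 + h\right) \left(c + h\right)$)
$- 185 T{\left(\frac{1}{-3 - 2},4 - 7 \right)} 6 = - 185 \left(\left(4 - 7\right)^{2} + \frac{9}{-3 - 2} + 9 \left(4 - 7\right) + \frac{4 - 7}{-3 - 2}\right) 6 = - 185 \left(\left(4 - 7\right)^{2} + \frac{9}{-5} + 9 \left(4 - 7\right) + \frac{4 - 7}{-5}\right) 6 = - 185 \left(\left(-3\right)^{2} + 9 \left(- \frac{1}{5}\right) + 9 \left(-3\right) - - \frac{3}{5}\right) 6 = - 185 \left(9 - \frac{9}{5} - 27 + \frac{3}{5}\right) 6 = - 185 \left(\left(- \frac{96}{5}\right) 6\right) = \left(-185\right) \left(- \frac{576}{5}\right) = 21312$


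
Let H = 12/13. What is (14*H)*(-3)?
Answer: -504/13 ≈ -38.769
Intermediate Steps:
H = 12/13 (H = 12*(1/13) = 12/13 ≈ 0.92308)
(14*H)*(-3) = (14*(12/13))*(-3) = (168/13)*(-3) = -504/13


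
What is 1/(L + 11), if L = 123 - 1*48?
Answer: 1/86 ≈ 0.011628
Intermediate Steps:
L = 75 (L = 123 - 48 = 75)
1/(L + 11) = 1/(75 + 11) = 1/86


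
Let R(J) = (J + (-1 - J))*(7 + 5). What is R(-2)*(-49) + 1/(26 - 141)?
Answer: 67619/115 ≈ 587.99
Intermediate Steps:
R(J) = -12 (R(J) = -1*12 = -12)
R(-2)*(-49) + 1/(26 - 141) = -12*(-49) + 1/(26 - 141) = 588 + 1/(-115) = 588 - 1/115 = 67619/115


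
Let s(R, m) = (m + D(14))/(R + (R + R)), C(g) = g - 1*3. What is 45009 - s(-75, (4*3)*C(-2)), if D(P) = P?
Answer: 10126979/225 ≈ 45009.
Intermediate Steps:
C(g) = -3 + g (C(g) = g - 3 = -3 + g)
s(R, m) = (14 + m)/(3*R) (s(R, m) = (m + 14)/(R + (R + R)) = (14 + m)/(R + 2*R) = (14 + m)/((3*R)) = (14 + m)*(1/(3*R)) = (14 + m)/(3*R))
45009 - s(-75, (4*3)*C(-2)) = 45009 - (14 + (4*3)*(-3 - 2))/(3*(-75)) = 45009 - (-1)*(14 + 12*(-5))/(3*75) = 45009 - (-1)*(14 - 60)/(3*75) = 45009 - (-1)*(-46)/(3*75) = 45009 - 1*46/225 = 45009 - 46/225 = 10126979/225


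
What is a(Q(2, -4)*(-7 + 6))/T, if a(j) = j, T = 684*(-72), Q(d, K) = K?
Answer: -1/12312 ≈ -8.1222e-5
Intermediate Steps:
T = -49248
a(Q(2, -4)*(-7 + 6))/T = -4*(-7 + 6)/(-49248) = -4*(-1)*(-1/49248) = 4*(-1/49248) = -1/12312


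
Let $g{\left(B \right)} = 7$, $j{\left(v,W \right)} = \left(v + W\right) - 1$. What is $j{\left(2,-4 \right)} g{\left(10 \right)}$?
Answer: $-21$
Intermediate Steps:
$j{\left(v,W \right)} = -1 + W + v$ ($j{\left(v,W \right)} = \left(W + v\right) - 1 = -1 + W + v$)
$j{\left(2,-4 \right)} g{\left(10 \right)} = \left(-1 - 4 + 2\right) 7 = \left(-3\right) 7 = -21$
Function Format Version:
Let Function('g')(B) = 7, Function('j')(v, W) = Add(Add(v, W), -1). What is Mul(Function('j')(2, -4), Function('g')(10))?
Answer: -21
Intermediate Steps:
Function('j')(v, W) = Add(-1, W, v) (Function('j')(v, W) = Add(Add(W, v), -1) = Add(-1, W, v))
Mul(Function('j')(2, -4), Function('g')(10)) = Mul(Add(-1, -4, 2), 7) = Mul(-3, 7) = -21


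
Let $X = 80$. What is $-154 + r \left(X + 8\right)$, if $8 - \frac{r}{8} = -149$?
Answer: $110374$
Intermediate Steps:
$r = 1256$ ($r = 64 - -1192 = 64 + 1192 = 1256$)
$-154 + r \left(X + 8\right) = -154 + 1256 \left(80 + 8\right) = -154 + 1256 \cdot 88 = -154 + 110528 = 110374$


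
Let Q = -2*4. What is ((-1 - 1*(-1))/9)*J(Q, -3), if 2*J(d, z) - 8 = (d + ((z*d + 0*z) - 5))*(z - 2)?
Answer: 0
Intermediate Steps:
Q = -8
J(d, z) = 4 + (-2 + z)*(-5 + d + d*z)/2 (J(d, z) = 4 + ((d + ((z*d + 0*z) - 5))*(z - 2))/2 = 4 + ((d + ((d*z + 0) - 5))*(-2 + z))/2 = 4 + ((d + (d*z - 5))*(-2 + z))/2 = 4 + ((d + (-5 + d*z))*(-2 + z))/2 = 4 + ((-5 + d + d*z)*(-2 + z))/2 = 4 + ((-2 + z)*(-5 + d + d*z))/2 = 4 + (-2 + z)*(-5 + d + d*z)/2)
((-1 - 1*(-1))/9)*J(Q, -3) = ((-1 - 1*(-1))/9)*(9 - 1*(-8) - 5/2*(-3) + (½)*(-8)*(-3)² - ½*(-8)*(-3)) = ((-1 + 1)/9)*(9 + 8 + 15/2 + (½)*(-8)*9 - 12) = ((⅑)*0)*(9 + 8 + 15/2 - 36 - 12) = 0*(-47/2) = 0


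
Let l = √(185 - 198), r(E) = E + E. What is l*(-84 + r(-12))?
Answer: -108*I*√13 ≈ -389.4*I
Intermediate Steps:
r(E) = 2*E
l = I*√13 (l = √(-13) = I*√13 ≈ 3.6056*I)
l*(-84 + r(-12)) = (I*√13)*(-84 + 2*(-12)) = (I*√13)*(-84 - 24) = (I*√13)*(-108) = -108*I*√13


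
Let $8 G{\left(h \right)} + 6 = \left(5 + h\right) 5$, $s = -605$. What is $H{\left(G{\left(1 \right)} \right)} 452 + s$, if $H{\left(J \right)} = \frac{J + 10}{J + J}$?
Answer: $\frac{1123}{3} \approx 374.33$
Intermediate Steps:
$G{\left(h \right)} = \frac{19}{8} + \frac{5 h}{8}$ ($G{\left(h \right)} = - \frac{3}{4} + \frac{\left(5 + h\right) 5}{8} = - \frac{3}{4} + \frac{25 + 5 h}{8} = - \frac{3}{4} + \left(\frac{25}{8} + \frac{5 h}{8}\right) = \frac{19}{8} + \frac{5 h}{8}$)
$H{\left(J \right)} = \frac{10 + J}{2 J}$
$H{\left(G{\left(1 \right)} \right)} 452 + s = \frac{10 + \left(\frac{19}{8} + \frac{5}{8} \cdot 1\right)}{2 \left(\frac{19}{8} + \frac{5}{8} \cdot 1\right)} 452 - 605 = \frac{10 + \left(\frac{19}{8} + \frac{5}{8}\right)}{2 \left(\frac{19}{8} + \frac{5}{8}\right)} 452 - 605 = \frac{10 + 3}{2 \cdot 3} \cdot 452 - 605 = \frac{1}{2} \cdot \frac{1}{3} \cdot 13 \cdot 452 - 605 = \frac{13}{6} \cdot 452 - 605 = \frac{2938}{3} - 605 = \frac{1123}{3}$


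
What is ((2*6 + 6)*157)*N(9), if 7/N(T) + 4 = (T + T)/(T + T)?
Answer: -6594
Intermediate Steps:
N(T) = -7/3 (N(T) = 7/(-4 + (T + T)/(T + T)) = 7/(-4 + (2*T)/((2*T))) = 7/(-4 + (2*T)*(1/(2*T))) = 7/(-4 + 1) = 7/(-3) = 7*(-1/3) = -7/3)
((2*6 + 6)*157)*N(9) = ((2*6 + 6)*157)*(-7/3) = ((12 + 6)*157)*(-7/3) = (18*157)*(-7/3) = 2826*(-7/3) = -6594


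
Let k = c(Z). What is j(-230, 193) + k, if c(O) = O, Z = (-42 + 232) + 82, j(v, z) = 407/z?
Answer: 52903/193 ≈ 274.11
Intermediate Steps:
Z = 272 (Z = 190 + 82 = 272)
k = 272
j(-230, 193) + k = 407/193 + 272 = 52903/193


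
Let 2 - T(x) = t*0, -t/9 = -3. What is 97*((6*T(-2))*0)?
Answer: 0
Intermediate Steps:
t = 27 (t = -9*(-3) = 27)
T(x) = 2 (T(x) = 2 - 27*0 = 2 - 1*0 = 2 + 0 = 2)
97*((6*T(-2))*0) = 97*((6*2)*0) = 97*(12*0) = 97*0 = 0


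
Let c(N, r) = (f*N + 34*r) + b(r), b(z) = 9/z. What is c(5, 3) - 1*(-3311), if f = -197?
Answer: 2431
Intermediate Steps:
c(N, r) = -197*N + 9/r + 34*r (c(N, r) = (-197*N + 34*r) + 9/r = -197*N + 9/r + 34*r)
c(5, 3) - 1*(-3311) = (-197*5 + 9/3 + 34*3) - 1*(-3311) = (-985 + 9*(⅓) + 102) + 3311 = (-985 + 3 + 102) + 3311 = -880 + 3311 = 2431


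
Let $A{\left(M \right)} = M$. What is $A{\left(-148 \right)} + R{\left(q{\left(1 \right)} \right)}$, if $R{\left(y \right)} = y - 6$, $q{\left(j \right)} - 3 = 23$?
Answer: $-128$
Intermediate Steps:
$q{\left(j \right)} = 26$ ($q{\left(j \right)} = 3 + 23 = 26$)
$R{\left(y \right)} = -6 + y$
$A{\left(-148 \right)} + R{\left(q{\left(1 \right)} \right)} = -148 + \left(-6 + 26\right) = -148 + 20 = -128$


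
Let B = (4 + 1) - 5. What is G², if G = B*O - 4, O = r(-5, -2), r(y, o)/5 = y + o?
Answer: 16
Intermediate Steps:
B = 0 (B = 5 - 5 = 0)
r(y, o) = 5*o + 5*y (r(y, o) = 5*(y + o) = 5*(o + y) = 5*o + 5*y)
O = -35 (O = 5*(-2) + 5*(-5) = -10 - 25 = -35)
G = -4 (G = 0*(-35) - 4 = 0 - 4 = -4)
G² = (-4)² = 16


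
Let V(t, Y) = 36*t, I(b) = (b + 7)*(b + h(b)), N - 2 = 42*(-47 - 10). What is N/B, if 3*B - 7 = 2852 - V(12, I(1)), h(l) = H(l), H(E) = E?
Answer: -2392/809 ≈ -2.9567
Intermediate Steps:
h(l) = l
N = -2392 (N = 2 + 42*(-47 - 10) = 2 + 42*(-57) = 2 - 2394 = -2392)
I(b) = 2*b*(7 + b) (I(b) = (b + 7)*(b + b) = (7 + b)*(2*b) = 2*b*(7 + b))
B = 809 (B = 7/3 + (2852 - 36*12)/3 = 7/3 + (2852 - 1*432)/3 = 7/3 + (2852 - 432)/3 = 7/3 + (⅓)*2420 = 7/3 + 2420/3 = 809)
N/B = -2392/809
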